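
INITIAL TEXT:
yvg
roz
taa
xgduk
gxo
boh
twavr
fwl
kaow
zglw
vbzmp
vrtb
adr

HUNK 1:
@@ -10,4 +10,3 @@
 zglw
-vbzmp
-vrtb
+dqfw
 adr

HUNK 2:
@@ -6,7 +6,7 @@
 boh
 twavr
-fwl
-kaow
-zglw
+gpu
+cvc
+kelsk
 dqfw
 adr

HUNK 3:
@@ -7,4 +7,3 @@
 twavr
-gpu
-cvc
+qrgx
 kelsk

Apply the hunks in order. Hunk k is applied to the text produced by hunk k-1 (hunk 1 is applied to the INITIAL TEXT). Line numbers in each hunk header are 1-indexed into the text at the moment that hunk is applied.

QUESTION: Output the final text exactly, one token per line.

Hunk 1: at line 10 remove [vbzmp,vrtb] add [dqfw] -> 12 lines: yvg roz taa xgduk gxo boh twavr fwl kaow zglw dqfw adr
Hunk 2: at line 6 remove [fwl,kaow,zglw] add [gpu,cvc,kelsk] -> 12 lines: yvg roz taa xgduk gxo boh twavr gpu cvc kelsk dqfw adr
Hunk 3: at line 7 remove [gpu,cvc] add [qrgx] -> 11 lines: yvg roz taa xgduk gxo boh twavr qrgx kelsk dqfw adr

Answer: yvg
roz
taa
xgduk
gxo
boh
twavr
qrgx
kelsk
dqfw
adr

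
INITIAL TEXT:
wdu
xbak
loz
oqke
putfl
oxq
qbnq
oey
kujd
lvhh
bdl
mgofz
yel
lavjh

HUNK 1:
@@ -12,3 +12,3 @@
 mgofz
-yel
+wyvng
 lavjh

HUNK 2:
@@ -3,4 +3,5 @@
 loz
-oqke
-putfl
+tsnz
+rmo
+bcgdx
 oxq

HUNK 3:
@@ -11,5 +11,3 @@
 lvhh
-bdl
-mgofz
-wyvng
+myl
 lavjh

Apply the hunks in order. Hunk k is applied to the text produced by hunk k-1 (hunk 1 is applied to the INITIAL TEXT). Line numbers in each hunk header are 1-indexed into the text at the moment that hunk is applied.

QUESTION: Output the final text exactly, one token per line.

Hunk 1: at line 12 remove [yel] add [wyvng] -> 14 lines: wdu xbak loz oqke putfl oxq qbnq oey kujd lvhh bdl mgofz wyvng lavjh
Hunk 2: at line 3 remove [oqke,putfl] add [tsnz,rmo,bcgdx] -> 15 lines: wdu xbak loz tsnz rmo bcgdx oxq qbnq oey kujd lvhh bdl mgofz wyvng lavjh
Hunk 3: at line 11 remove [bdl,mgofz,wyvng] add [myl] -> 13 lines: wdu xbak loz tsnz rmo bcgdx oxq qbnq oey kujd lvhh myl lavjh

Answer: wdu
xbak
loz
tsnz
rmo
bcgdx
oxq
qbnq
oey
kujd
lvhh
myl
lavjh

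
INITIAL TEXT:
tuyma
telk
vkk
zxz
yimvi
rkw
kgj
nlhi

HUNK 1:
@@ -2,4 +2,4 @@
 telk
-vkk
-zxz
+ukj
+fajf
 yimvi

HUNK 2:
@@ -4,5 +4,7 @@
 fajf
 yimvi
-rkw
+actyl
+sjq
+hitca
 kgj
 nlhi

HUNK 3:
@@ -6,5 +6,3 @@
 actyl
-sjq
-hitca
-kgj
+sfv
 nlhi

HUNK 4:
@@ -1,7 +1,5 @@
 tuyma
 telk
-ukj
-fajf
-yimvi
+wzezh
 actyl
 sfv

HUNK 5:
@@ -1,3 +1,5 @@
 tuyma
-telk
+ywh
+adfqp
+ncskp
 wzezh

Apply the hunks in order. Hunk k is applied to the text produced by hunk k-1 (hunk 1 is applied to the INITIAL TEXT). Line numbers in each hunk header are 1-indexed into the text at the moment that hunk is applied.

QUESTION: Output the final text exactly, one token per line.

Answer: tuyma
ywh
adfqp
ncskp
wzezh
actyl
sfv
nlhi

Derivation:
Hunk 1: at line 2 remove [vkk,zxz] add [ukj,fajf] -> 8 lines: tuyma telk ukj fajf yimvi rkw kgj nlhi
Hunk 2: at line 4 remove [rkw] add [actyl,sjq,hitca] -> 10 lines: tuyma telk ukj fajf yimvi actyl sjq hitca kgj nlhi
Hunk 3: at line 6 remove [sjq,hitca,kgj] add [sfv] -> 8 lines: tuyma telk ukj fajf yimvi actyl sfv nlhi
Hunk 4: at line 1 remove [ukj,fajf,yimvi] add [wzezh] -> 6 lines: tuyma telk wzezh actyl sfv nlhi
Hunk 5: at line 1 remove [telk] add [ywh,adfqp,ncskp] -> 8 lines: tuyma ywh adfqp ncskp wzezh actyl sfv nlhi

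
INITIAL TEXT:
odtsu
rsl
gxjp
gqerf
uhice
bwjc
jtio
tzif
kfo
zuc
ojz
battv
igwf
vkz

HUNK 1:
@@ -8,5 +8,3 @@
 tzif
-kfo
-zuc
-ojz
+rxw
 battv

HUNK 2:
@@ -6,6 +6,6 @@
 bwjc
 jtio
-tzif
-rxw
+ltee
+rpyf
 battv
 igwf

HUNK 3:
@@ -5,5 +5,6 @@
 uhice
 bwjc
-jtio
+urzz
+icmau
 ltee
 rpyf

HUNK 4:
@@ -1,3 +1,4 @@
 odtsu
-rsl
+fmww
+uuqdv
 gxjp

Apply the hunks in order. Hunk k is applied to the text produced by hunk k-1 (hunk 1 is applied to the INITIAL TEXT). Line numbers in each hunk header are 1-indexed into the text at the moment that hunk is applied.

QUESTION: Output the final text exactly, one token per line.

Answer: odtsu
fmww
uuqdv
gxjp
gqerf
uhice
bwjc
urzz
icmau
ltee
rpyf
battv
igwf
vkz

Derivation:
Hunk 1: at line 8 remove [kfo,zuc,ojz] add [rxw] -> 12 lines: odtsu rsl gxjp gqerf uhice bwjc jtio tzif rxw battv igwf vkz
Hunk 2: at line 6 remove [tzif,rxw] add [ltee,rpyf] -> 12 lines: odtsu rsl gxjp gqerf uhice bwjc jtio ltee rpyf battv igwf vkz
Hunk 3: at line 5 remove [jtio] add [urzz,icmau] -> 13 lines: odtsu rsl gxjp gqerf uhice bwjc urzz icmau ltee rpyf battv igwf vkz
Hunk 4: at line 1 remove [rsl] add [fmww,uuqdv] -> 14 lines: odtsu fmww uuqdv gxjp gqerf uhice bwjc urzz icmau ltee rpyf battv igwf vkz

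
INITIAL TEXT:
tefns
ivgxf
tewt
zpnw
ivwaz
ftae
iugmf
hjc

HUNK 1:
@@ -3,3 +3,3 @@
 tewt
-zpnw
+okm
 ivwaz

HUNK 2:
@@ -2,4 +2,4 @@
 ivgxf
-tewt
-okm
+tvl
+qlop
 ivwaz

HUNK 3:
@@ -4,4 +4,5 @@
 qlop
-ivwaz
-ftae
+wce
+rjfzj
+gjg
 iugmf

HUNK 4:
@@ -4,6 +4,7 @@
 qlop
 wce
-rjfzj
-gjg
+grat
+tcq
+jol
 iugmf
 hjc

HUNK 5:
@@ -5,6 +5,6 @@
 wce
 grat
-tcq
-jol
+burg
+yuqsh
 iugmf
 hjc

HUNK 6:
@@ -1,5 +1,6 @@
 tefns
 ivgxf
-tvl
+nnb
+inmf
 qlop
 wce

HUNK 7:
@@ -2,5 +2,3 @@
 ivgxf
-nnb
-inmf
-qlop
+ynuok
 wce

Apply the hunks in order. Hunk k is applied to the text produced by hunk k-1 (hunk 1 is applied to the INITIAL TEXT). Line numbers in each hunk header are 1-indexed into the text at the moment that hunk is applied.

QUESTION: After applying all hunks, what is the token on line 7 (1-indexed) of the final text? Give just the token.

Hunk 1: at line 3 remove [zpnw] add [okm] -> 8 lines: tefns ivgxf tewt okm ivwaz ftae iugmf hjc
Hunk 2: at line 2 remove [tewt,okm] add [tvl,qlop] -> 8 lines: tefns ivgxf tvl qlop ivwaz ftae iugmf hjc
Hunk 3: at line 4 remove [ivwaz,ftae] add [wce,rjfzj,gjg] -> 9 lines: tefns ivgxf tvl qlop wce rjfzj gjg iugmf hjc
Hunk 4: at line 4 remove [rjfzj,gjg] add [grat,tcq,jol] -> 10 lines: tefns ivgxf tvl qlop wce grat tcq jol iugmf hjc
Hunk 5: at line 5 remove [tcq,jol] add [burg,yuqsh] -> 10 lines: tefns ivgxf tvl qlop wce grat burg yuqsh iugmf hjc
Hunk 6: at line 1 remove [tvl] add [nnb,inmf] -> 11 lines: tefns ivgxf nnb inmf qlop wce grat burg yuqsh iugmf hjc
Hunk 7: at line 2 remove [nnb,inmf,qlop] add [ynuok] -> 9 lines: tefns ivgxf ynuok wce grat burg yuqsh iugmf hjc
Final line 7: yuqsh

Answer: yuqsh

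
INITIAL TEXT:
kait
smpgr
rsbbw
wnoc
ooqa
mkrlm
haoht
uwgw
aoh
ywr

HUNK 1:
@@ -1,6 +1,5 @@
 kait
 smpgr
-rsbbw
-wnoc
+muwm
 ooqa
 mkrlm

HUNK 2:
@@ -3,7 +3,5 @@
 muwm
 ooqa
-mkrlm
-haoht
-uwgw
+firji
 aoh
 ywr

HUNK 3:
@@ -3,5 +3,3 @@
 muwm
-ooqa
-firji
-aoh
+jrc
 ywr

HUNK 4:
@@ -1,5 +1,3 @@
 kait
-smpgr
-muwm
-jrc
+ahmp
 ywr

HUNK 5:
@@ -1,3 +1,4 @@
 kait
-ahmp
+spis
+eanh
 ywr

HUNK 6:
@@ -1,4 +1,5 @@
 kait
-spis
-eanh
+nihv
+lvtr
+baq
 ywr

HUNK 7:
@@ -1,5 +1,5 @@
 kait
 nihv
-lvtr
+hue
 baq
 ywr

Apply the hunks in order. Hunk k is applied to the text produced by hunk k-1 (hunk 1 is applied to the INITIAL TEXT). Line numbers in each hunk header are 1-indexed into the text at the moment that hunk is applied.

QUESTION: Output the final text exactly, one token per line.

Hunk 1: at line 1 remove [rsbbw,wnoc] add [muwm] -> 9 lines: kait smpgr muwm ooqa mkrlm haoht uwgw aoh ywr
Hunk 2: at line 3 remove [mkrlm,haoht,uwgw] add [firji] -> 7 lines: kait smpgr muwm ooqa firji aoh ywr
Hunk 3: at line 3 remove [ooqa,firji,aoh] add [jrc] -> 5 lines: kait smpgr muwm jrc ywr
Hunk 4: at line 1 remove [smpgr,muwm,jrc] add [ahmp] -> 3 lines: kait ahmp ywr
Hunk 5: at line 1 remove [ahmp] add [spis,eanh] -> 4 lines: kait spis eanh ywr
Hunk 6: at line 1 remove [spis,eanh] add [nihv,lvtr,baq] -> 5 lines: kait nihv lvtr baq ywr
Hunk 7: at line 1 remove [lvtr] add [hue] -> 5 lines: kait nihv hue baq ywr

Answer: kait
nihv
hue
baq
ywr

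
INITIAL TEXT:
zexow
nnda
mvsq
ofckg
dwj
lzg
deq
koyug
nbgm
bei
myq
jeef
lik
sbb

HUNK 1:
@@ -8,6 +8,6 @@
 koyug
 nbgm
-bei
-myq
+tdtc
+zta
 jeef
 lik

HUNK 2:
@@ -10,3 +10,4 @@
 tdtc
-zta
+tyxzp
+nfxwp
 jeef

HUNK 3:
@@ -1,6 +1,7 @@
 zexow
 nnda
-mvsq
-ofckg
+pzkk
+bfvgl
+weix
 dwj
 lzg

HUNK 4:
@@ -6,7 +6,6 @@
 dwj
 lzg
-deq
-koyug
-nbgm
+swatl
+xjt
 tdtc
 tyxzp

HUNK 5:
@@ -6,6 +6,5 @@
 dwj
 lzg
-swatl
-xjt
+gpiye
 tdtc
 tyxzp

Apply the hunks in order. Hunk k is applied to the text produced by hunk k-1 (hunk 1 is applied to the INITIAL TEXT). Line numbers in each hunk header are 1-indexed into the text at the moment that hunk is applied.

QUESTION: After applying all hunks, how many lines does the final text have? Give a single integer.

Hunk 1: at line 8 remove [bei,myq] add [tdtc,zta] -> 14 lines: zexow nnda mvsq ofckg dwj lzg deq koyug nbgm tdtc zta jeef lik sbb
Hunk 2: at line 10 remove [zta] add [tyxzp,nfxwp] -> 15 lines: zexow nnda mvsq ofckg dwj lzg deq koyug nbgm tdtc tyxzp nfxwp jeef lik sbb
Hunk 3: at line 1 remove [mvsq,ofckg] add [pzkk,bfvgl,weix] -> 16 lines: zexow nnda pzkk bfvgl weix dwj lzg deq koyug nbgm tdtc tyxzp nfxwp jeef lik sbb
Hunk 4: at line 6 remove [deq,koyug,nbgm] add [swatl,xjt] -> 15 lines: zexow nnda pzkk bfvgl weix dwj lzg swatl xjt tdtc tyxzp nfxwp jeef lik sbb
Hunk 5: at line 6 remove [swatl,xjt] add [gpiye] -> 14 lines: zexow nnda pzkk bfvgl weix dwj lzg gpiye tdtc tyxzp nfxwp jeef lik sbb
Final line count: 14

Answer: 14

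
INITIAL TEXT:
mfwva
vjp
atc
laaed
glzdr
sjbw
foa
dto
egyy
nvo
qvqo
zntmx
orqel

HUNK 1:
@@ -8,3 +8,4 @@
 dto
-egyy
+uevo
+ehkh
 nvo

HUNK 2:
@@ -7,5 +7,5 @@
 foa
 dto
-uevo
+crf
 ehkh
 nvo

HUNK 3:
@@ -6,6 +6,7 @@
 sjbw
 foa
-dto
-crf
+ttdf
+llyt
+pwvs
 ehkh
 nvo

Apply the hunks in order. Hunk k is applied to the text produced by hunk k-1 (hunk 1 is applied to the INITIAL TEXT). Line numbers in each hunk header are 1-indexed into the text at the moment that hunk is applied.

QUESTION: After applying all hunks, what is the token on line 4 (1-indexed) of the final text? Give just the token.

Hunk 1: at line 8 remove [egyy] add [uevo,ehkh] -> 14 lines: mfwva vjp atc laaed glzdr sjbw foa dto uevo ehkh nvo qvqo zntmx orqel
Hunk 2: at line 7 remove [uevo] add [crf] -> 14 lines: mfwva vjp atc laaed glzdr sjbw foa dto crf ehkh nvo qvqo zntmx orqel
Hunk 3: at line 6 remove [dto,crf] add [ttdf,llyt,pwvs] -> 15 lines: mfwva vjp atc laaed glzdr sjbw foa ttdf llyt pwvs ehkh nvo qvqo zntmx orqel
Final line 4: laaed

Answer: laaed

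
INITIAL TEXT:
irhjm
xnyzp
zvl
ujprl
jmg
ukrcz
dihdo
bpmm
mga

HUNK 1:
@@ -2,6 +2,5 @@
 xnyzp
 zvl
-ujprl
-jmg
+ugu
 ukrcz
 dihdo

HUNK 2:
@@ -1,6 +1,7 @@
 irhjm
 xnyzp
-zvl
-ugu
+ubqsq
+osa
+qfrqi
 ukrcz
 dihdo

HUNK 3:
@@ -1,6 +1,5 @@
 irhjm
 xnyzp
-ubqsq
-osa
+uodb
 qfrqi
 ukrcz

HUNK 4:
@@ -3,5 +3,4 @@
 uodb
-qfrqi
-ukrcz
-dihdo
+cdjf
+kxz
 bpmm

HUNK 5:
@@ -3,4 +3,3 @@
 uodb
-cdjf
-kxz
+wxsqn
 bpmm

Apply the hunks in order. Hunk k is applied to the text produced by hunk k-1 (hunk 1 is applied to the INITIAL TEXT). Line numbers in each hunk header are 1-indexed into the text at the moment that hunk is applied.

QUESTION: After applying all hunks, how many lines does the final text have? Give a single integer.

Answer: 6

Derivation:
Hunk 1: at line 2 remove [ujprl,jmg] add [ugu] -> 8 lines: irhjm xnyzp zvl ugu ukrcz dihdo bpmm mga
Hunk 2: at line 1 remove [zvl,ugu] add [ubqsq,osa,qfrqi] -> 9 lines: irhjm xnyzp ubqsq osa qfrqi ukrcz dihdo bpmm mga
Hunk 3: at line 1 remove [ubqsq,osa] add [uodb] -> 8 lines: irhjm xnyzp uodb qfrqi ukrcz dihdo bpmm mga
Hunk 4: at line 3 remove [qfrqi,ukrcz,dihdo] add [cdjf,kxz] -> 7 lines: irhjm xnyzp uodb cdjf kxz bpmm mga
Hunk 5: at line 3 remove [cdjf,kxz] add [wxsqn] -> 6 lines: irhjm xnyzp uodb wxsqn bpmm mga
Final line count: 6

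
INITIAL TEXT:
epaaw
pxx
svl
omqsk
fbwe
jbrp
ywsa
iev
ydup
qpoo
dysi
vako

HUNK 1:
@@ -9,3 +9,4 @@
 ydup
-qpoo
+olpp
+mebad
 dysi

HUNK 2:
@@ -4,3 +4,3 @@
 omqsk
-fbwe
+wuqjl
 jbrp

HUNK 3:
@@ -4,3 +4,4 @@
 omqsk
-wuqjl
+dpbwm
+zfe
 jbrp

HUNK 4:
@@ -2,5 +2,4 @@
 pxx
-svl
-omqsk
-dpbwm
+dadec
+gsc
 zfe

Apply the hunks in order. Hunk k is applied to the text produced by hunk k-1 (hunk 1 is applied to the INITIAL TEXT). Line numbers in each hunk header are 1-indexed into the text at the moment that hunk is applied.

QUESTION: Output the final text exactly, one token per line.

Answer: epaaw
pxx
dadec
gsc
zfe
jbrp
ywsa
iev
ydup
olpp
mebad
dysi
vako

Derivation:
Hunk 1: at line 9 remove [qpoo] add [olpp,mebad] -> 13 lines: epaaw pxx svl omqsk fbwe jbrp ywsa iev ydup olpp mebad dysi vako
Hunk 2: at line 4 remove [fbwe] add [wuqjl] -> 13 lines: epaaw pxx svl omqsk wuqjl jbrp ywsa iev ydup olpp mebad dysi vako
Hunk 3: at line 4 remove [wuqjl] add [dpbwm,zfe] -> 14 lines: epaaw pxx svl omqsk dpbwm zfe jbrp ywsa iev ydup olpp mebad dysi vako
Hunk 4: at line 2 remove [svl,omqsk,dpbwm] add [dadec,gsc] -> 13 lines: epaaw pxx dadec gsc zfe jbrp ywsa iev ydup olpp mebad dysi vako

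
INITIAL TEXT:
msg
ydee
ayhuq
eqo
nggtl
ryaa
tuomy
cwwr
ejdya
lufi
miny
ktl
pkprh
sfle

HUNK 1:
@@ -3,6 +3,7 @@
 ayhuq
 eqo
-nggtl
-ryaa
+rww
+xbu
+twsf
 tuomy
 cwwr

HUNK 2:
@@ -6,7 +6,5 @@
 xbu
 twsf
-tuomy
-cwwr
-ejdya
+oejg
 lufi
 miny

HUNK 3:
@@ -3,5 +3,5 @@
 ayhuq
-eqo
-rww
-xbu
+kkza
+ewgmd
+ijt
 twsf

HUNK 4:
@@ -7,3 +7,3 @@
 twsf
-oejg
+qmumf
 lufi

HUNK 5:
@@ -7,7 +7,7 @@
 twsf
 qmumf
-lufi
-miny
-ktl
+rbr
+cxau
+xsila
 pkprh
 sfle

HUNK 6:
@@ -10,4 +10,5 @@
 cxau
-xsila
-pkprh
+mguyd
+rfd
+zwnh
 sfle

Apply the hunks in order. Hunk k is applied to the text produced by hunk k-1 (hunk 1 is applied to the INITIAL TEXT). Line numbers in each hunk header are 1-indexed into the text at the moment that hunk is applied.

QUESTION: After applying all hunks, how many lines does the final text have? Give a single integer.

Hunk 1: at line 3 remove [nggtl,ryaa] add [rww,xbu,twsf] -> 15 lines: msg ydee ayhuq eqo rww xbu twsf tuomy cwwr ejdya lufi miny ktl pkprh sfle
Hunk 2: at line 6 remove [tuomy,cwwr,ejdya] add [oejg] -> 13 lines: msg ydee ayhuq eqo rww xbu twsf oejg lufi miny ktl pkprh sfle
Hunk 3: at line 3 remove [eqo,rww,xbu] add [kkza,ewgmd,ijt] -> 13 lines: msg ydee ayhuq kkza ewgmd ijt twsf oejg lufi miny ktl pkprh sfle
Hunk 4: at line 7 remove [oejg] add [qmumf] -> 13 lines: msg ydee ayhuq kkza ewgmd ijt twsf qmumf lufi miny ktl pkprh sfle
Hunk 5: at line 7 remove [lufi,miny,ktl] add [rbr,cxau,xsila] -> 13 lines: msg ydee ayhuq kkza ewgmd ijt twsf qmumf rbr cxau xsila pkprh sfle
Hunk 6: at line 10 remove [xsila,pkprh] add [mguyd,rfd,zwnh] -> 14 lines: msg ydee ayhuq kkza ewgmd ijt twsf qmumf rbr cxau mguyd rfd zwnh sfle
Final line count: 14

Answer: 14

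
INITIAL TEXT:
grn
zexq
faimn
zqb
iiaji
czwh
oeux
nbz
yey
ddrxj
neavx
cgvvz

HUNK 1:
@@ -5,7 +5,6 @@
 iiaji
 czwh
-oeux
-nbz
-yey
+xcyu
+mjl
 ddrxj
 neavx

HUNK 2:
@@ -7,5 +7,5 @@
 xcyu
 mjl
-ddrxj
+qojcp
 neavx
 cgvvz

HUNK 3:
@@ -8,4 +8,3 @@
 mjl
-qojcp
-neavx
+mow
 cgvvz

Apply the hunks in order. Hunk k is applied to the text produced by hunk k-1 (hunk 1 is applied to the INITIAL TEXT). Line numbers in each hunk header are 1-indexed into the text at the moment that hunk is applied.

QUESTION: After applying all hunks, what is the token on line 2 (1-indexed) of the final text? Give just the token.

Answer: zexq

Derivation:
Hunk 1: at line 5 remove [oeux,nbz,yey] add [xcyu,mjl] -> 11 lines: grn zexq faimn zqb iiaji czwh xcyu mjl ddrxj neavx cgvvz
Hunk 2: at line 7 remove [ddrxj] add [qojcp] -> 11 lines: grn zexq faimn zqb iiaji czwh xcyu mjl qojcp neavx cgvvz
Hunk 3: at line 8 remove [qojcp,neavx] add [mow] -> 10 lines: grn zexq faimn zqb iiaji czwh xcyu mjl mow cgvvz
Final line 2: zexq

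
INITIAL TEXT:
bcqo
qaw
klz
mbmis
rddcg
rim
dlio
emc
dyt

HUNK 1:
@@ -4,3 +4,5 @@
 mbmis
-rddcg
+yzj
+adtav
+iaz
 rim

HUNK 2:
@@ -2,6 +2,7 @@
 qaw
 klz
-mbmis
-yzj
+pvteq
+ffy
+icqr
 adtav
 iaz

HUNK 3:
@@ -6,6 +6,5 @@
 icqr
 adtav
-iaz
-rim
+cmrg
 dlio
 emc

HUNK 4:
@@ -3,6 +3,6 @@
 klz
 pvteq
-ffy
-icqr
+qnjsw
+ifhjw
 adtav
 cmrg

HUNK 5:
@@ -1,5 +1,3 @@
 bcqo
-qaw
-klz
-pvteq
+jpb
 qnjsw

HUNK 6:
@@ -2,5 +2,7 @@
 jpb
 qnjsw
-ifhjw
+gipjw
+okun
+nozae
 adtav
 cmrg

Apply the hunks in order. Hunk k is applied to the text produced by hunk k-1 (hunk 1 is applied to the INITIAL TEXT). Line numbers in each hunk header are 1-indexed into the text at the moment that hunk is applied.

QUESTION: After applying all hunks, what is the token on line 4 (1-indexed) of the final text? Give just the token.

Answer: gipjw

Derivation:
Hunk 1: at line 4 remove [rddcg] add [yzj,adtav,iaz] -> 11 lines: bcqo qaw klz mbmis yzj adtav iaz rim dlio emc dyt
Hunk 2: at line 2 remove [mbmis,yzj] add [pvteq,ffy,icqr] -> 12 lines: bcqo qaw klz pvteq ffy icqr adtav iaz rim dlio emc dyt
Hunk 3: at line 6 remove [iaz,rim] add [cmrg] -> 11 lines: bcqo qaw klz pvteq ffy icqr adtav cmrg dlio emc dyt
Hunk 4: at line 3 remove [ffy,icqr] add [qnjsw,ifhjw] -> 11 lines: bcqo qaw klz pvteq qnjsw ifhjw adtav cmrg dlio emc dyt
Hunk 5: at line 1 remove [qaw,klz,pvteq] add [jpb] -> 9 lines: bcqo jpb qnjsw ifhjw adtav cmrg dlio emc dyt
Hunk 6: at line 2 remove [ifhjw] add [gipjw,okun,nozae] -> 11 lines: bcqo jpb qnjsw gipjw okun nozae adtav cmrg dlio emc dyt
Final line 4: gipjw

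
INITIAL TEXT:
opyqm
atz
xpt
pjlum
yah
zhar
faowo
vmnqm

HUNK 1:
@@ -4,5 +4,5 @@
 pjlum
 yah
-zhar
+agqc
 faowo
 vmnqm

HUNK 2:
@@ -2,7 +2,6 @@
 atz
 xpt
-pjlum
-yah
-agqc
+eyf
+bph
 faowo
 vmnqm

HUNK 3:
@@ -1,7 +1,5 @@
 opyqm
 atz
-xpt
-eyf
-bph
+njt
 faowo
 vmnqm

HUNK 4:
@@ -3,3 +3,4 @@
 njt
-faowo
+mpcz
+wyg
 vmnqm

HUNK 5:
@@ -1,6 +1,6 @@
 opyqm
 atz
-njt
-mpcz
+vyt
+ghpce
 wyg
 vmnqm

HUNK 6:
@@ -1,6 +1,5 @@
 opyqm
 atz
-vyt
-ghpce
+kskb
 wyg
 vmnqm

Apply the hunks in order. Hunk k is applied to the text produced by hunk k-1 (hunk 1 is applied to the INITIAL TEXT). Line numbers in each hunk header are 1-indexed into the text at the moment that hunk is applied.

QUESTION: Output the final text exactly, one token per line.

Answer: opyqm
atz
kskb
wyg
vmnqm

Derivation:
Hunk 1: at line 4 remove [zhar] add [agqc] -> 8 lines: opyqm atz xpt pjlum yah agqc faowo vmnqm
Hunk 2: at line 2 remove [pjlum,yah,agqc] add [eyf,bph] -> 7 lines: opyqm atz xpt eyf bph faowo vmnqm
Hunk 3: at line 1 remove [xpt,eyf,bph] add [njt] -> 5 lines: opyqm atz njt faowo vmnqm
Hunk 4: at line 3 remove [faowo] add [mpcz,wyg] -> 6 lines: opyqm atz njt mpcz wyg vmnqm
Hunk 5: at line 1 remove [njt,mpcz] add [vyt,ghpce] -> 6 lines: opyqm atz vyt ghpce wyg vmnqm
Hunk 6: at line 1 remove [vyt,ghpce] add [kskb] -> 5 lines: opyqm atz kskb wyg vmnqm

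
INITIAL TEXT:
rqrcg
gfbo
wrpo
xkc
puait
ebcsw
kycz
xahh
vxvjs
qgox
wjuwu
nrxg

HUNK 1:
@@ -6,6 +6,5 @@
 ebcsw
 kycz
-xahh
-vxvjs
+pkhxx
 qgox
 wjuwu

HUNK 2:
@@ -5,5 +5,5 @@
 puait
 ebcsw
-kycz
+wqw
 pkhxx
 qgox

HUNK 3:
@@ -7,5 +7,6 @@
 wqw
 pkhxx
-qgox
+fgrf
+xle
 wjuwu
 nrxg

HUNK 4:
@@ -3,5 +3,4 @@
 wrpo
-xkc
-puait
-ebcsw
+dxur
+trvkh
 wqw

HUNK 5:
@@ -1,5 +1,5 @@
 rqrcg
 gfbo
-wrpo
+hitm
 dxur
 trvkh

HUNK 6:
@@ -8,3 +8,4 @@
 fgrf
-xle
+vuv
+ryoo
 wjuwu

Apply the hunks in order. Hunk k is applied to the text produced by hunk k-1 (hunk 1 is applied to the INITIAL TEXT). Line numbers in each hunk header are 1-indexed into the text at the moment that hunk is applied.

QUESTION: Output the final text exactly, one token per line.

Answer: rqrcg
gfbo
hitm
dxur
trvkh
wqw
pkhxx
fgrf
vuv
ryoo
wjuwu
nrxg

Derivation:
Hunk 1: at line 6 remove [xahh,vxvjs] add [pkhxx] -> 11 lines: rqrcg gfbo wrpo xkc puait ebcsw kycz pkhxx qgox wjuwu nrxg
Hunk 2: at line 5 remove [kycz] add [wqw] -> 11 lines: rqrcg gfbo wrpo xkc puait ebcsw wqw pkhxx qgox wjuwu nrxg
Hunk 3: at line 7 remove [qgox] add [fgrf,xle] -> 12 lines: rqrcg gfbo wrpo xkc puait ebcsw wqw pkhxx fgrf xle wjuwu nrxg
Hunk 4: at line 3 remove [xkc,puait,ebcsw] add [dxur,trvkh] -> 11 lines: rqrcg gfbo wrpo dxur trvkh wqw pkhxx fgrf xle wjuwu nrxg
Hunk 5: at line 1 remove [wrpo] add [hitm] -> 11 lines: rqrcg gfbo hitm dxur trvkh wqw pkhxx fgrf xle wjuwu nrxg
Hunk 6: at line 8 remove [xle] add [vuv,ryoo] -> 12 lines: rqrcg gfbo hitm dxur trvkh wqw pkhxx fgrf vuv ryoo wjuwu nrxg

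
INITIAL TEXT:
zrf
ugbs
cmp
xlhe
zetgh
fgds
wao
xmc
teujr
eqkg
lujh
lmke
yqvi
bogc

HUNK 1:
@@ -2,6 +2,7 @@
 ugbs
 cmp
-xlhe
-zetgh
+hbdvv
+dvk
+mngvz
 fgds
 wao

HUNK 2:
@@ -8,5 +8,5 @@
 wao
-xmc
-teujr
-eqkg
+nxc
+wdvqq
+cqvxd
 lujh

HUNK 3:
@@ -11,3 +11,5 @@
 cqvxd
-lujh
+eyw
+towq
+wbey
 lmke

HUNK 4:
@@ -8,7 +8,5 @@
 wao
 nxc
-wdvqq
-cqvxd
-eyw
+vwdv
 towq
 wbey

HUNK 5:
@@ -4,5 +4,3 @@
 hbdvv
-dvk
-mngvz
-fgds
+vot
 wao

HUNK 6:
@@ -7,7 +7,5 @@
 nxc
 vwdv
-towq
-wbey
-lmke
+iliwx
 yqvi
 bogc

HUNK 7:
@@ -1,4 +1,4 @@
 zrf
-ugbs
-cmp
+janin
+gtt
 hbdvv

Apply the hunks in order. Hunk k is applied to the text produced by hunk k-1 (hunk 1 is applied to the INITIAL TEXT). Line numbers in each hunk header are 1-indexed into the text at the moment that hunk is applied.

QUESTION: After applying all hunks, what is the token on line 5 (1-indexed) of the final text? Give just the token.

Hunk 1: at line 2 remove [xlhe,zetgh] add [hbdvv,dvk,mngvz] -> 15 lines: zrf ugbs cmp hbdvv dvk mngvz fgds wao xmc teujr eqkg lujh lmke yqvi bogc
Hunk 2: at line 8 remove [xmc,teujr,eqkg] add [nxc,wdvqq,cqvxd] -> 15 lines: zrf ugbs cmp hbdvv dvk mngvz fgds wao nxc wdvqq cqvxd lujh lmke yqvi bogc
Hunk 3: at line 11 remove [lujh] add [eyw,towq,wbey] -> 17 lines: zrf ugbs cmp hbdvv dvk mngvz fgds wao nxc wdvqq cqvxd eyw towq wbey lmke yqvi bogc
Hunk 4: at line 8 remove [wdvqq,cqvxd,eyw] add [vwdv] -> 15 lines: zrf ugbs cmp hbdvv dvk mngvz fgds wao nxc vwdv towq wbey lmke yqvi bogc
Hunk 5: at line 4 remove [dvk,mngvz,fgds] add [vot] -> 13 lines: zrf ugbs cmp hbdvv vot wao nxc vwdv towq wbey lmke yqvi bogc
Hunk 6: at line 7 remove [towq,wbey,lmke] add [iliwx] -> 11 lines: zrf ugbs cmp hbdvv vot wao nxc vwdv iliwx yqvi bogc
Hunk 7: at line 1 remove [ugbs,cmp] add [janin,gtt] -> 11 lines: zrf janin gtt hbdvv vot wao nxc vwdv iliwx yqvi bogc
Final line 5: vot

Answer: vot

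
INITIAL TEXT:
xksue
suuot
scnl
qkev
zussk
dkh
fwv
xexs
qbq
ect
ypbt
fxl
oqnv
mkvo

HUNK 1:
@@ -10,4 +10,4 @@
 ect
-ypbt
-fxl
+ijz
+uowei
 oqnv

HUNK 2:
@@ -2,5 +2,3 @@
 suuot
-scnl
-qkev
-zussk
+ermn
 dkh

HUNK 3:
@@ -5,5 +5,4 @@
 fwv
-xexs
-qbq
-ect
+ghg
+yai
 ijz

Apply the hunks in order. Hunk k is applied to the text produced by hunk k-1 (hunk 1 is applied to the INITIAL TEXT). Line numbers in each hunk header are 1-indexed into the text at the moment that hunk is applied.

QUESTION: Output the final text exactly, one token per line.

Hunk 1: at line 10 remove [ypbt,fxl] add [ijz,uowei] -> 14 lines: xksue suuot scnl qkev zussk dkh fwv xexs qbq ect ijz uowei oqnv mkvo
Hunk 2: at line 2 remove [scnl,qkev,zussk] add [ermn] -> 12 lines: xksue suuot ermn dkh fwv xexs qbq ect ijz uowei oqnv mkvo
Hunk 3: at line 5 remove [xexs,qbq,ect] add [ghg,yai] -> 11 lines: xksue suuot ermn dkh fwv ghg yai ijz uowei oqnv mkvo

Answer: xksue
suuot
ermn
dkh
fwv
ghg
yai
ijz
uowei
oqnv
mkvo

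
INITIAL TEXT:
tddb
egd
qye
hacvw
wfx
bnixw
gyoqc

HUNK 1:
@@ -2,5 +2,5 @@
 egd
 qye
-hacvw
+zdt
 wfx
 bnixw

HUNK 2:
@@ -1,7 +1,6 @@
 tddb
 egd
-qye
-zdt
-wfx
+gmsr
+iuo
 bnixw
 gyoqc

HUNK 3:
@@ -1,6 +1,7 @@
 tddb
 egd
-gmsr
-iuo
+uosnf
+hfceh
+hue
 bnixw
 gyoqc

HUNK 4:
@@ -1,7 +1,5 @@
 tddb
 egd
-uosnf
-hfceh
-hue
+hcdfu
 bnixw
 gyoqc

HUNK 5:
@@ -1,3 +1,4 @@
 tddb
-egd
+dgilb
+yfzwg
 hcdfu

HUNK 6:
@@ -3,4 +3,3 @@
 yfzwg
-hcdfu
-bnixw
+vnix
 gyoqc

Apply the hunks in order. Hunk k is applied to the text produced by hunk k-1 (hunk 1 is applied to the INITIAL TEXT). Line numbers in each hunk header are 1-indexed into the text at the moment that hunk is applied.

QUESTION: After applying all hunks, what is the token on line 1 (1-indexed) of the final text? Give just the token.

Hunk 1: at line 2 remove [hacvw] add [zdt] -> 7 lines: tddb egd qye zdt wfx bnixw gyoqc
Hunk 2: at line 1 remove [qye,zdt,wfx] add [gmsr,iuo] -> 6 lines: tddb egd gmsr iuo bnixw gyoqc
Hunk 3: at line 1 remove [gmsr,iuo] add [uosnf,hfceh,hue] -> 7 lines: tddb egd uosnf hfceh hue bnixw gyoqc
Hunk 4: at line 1 remove [uosnf,hfceh,hue] add [hcdfu] -> 5 lines: tddb egd hcdfu bnixw gyoqc
Hunk 5: at line 1 remove [egd] add [dgilb,yfzwg] -> 6 lines: tddb dgilb yfzwg hcdfu bnixw gyoqc
Hunk 6: at line 3 remove [hcdfu,bnixw] add [vnix] -> 5 lines: tddb dgilb yfzwg vnix gyoqc
Final line 1: tddb

Answer: tddb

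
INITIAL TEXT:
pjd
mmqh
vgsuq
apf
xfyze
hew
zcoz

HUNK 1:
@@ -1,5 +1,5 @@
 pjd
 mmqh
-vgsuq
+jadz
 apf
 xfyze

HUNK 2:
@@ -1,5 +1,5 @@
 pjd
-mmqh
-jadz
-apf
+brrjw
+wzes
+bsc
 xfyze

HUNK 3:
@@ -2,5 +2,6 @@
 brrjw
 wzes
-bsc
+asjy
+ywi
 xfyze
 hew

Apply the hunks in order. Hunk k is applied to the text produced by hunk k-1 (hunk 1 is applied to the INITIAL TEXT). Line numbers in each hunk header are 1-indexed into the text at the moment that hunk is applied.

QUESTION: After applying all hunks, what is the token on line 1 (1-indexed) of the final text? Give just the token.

Hunk 1: at line 1 remove [vgsuq] add [jadz] -> 7 lines: pjd mmqh jadz apf xfyze hew zcoz
Hunk 2: at line 1 remove [mmqh,jadz,apf] add [brrjw,wzes,bsc] -> 7 lines: pjd brrjw wzes bsc xfyze hew zcoz
Hunk 3: at line 2 remove [bsc] add [asjy,ywi] -> 8 lines: pjd brrjw wzes asjy ywi xfyze hew zcoz
Final line 1: pjd

Answer: pjd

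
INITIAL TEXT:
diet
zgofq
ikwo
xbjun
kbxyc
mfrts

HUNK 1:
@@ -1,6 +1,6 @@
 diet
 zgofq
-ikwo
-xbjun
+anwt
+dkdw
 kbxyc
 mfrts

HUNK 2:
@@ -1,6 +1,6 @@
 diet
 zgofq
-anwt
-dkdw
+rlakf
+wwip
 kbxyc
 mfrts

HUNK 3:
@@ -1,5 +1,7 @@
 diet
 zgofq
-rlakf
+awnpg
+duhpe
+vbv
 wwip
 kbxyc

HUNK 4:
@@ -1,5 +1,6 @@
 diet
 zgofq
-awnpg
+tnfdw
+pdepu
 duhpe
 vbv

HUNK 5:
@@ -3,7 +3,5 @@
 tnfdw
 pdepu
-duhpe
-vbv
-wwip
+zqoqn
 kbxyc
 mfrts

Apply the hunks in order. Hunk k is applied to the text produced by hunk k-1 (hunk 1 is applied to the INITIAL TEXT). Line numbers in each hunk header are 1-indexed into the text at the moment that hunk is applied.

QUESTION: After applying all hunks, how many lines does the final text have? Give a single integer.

Hunk 1: at line 1 remove [ikwo,xbjun] add [anwt,dkdw] -> 6 lines: diet zgofq anwt dkdw kbxyc mfrts
Hunk 2: at line 1 remove [anwt,dkdw] add [rlakf,wwip] -> 6 lines: diet zgofq rlakf wwip kbxyc mfrts
Hunk 3: at line 1 remove [rlakf] add [awnpg,duhpe,vbv] -> 8 lines: diet zgofq awnpg duhpe vbv wwip kbxyc mfrts
Hunk 4: at line 1 remove [awnpg] add [tnfdw,pdepu] -> 9 lines: diet zgofq tnfdw pdepu duhpe vbv wwip kbxyc mfrts
Hunk 5: at line 3 remove [duhpe,vbv,wwip] add [zqoqn] -> 7 lines: diet zgofq tnfdw pdepu zqoqn kbxyc mfrts
Final line count: 7

Answer: 7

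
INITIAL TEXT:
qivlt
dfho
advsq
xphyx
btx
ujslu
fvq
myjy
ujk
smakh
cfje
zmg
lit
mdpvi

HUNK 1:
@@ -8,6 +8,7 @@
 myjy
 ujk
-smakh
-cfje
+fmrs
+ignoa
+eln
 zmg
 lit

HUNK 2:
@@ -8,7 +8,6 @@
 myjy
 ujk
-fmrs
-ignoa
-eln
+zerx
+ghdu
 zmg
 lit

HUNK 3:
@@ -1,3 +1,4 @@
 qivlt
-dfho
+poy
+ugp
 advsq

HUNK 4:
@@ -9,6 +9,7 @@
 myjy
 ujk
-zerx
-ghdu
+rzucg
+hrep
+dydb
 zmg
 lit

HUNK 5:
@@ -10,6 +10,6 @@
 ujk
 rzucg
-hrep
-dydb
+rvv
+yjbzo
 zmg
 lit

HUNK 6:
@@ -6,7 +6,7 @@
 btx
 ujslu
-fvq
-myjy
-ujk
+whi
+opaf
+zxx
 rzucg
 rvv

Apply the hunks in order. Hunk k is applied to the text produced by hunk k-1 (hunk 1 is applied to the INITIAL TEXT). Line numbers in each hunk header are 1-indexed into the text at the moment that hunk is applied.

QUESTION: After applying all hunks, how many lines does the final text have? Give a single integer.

Answer: 16

Derivation:
Hunk 1: at line 8 remove [smakh,cfje] add [fmrs,ignoa,eln] -> 15 lines: qivlt dfho advsq xphyx btx ujslu fvq myjy ujk fmrs ignoa eln zmg lit mdpvi
Hunk 2: at line 8 remove [fmrs,ignoa,eln] add [zerx,ghdu] -> 14 lines: qivlt dfho advsq xphyx btx ujslu fvq myjy ujk zerx ghdu zmg lit mdpvi
Hunk 3: at line 1 remove [dfho] add [poy,ugp] -> 15 lines: qivlt poy ugp advsq xphyx btx ujslu fvq myjy ujk zerx ghdu zmg lit mdpvi
Hunk 4: at line 9 remove [zerx,ghdu] add [rzucg,hrep,dydb] -> 16 lines: qivlt poy ugp advsq xphyx btx ujslu fvq myjy ujk rzucg hrep dydb zmg lit mdpvi
Hunk 5: at line 10 remove [hrep,dydb] add [rvv,yjbzo] -> 16 lines: qivlt poy ugp advsq xphyx btx ujslu fvq myjy ujk rzucg rvv yjbzo zmg lit mdpvi
Hunk 6: at line 6 remove [fvq,myjy,ujk] add [whi,opaf,zxx] -> 16 lines: qivlt poy ugp advsq xphyx btx ujslu whi opaf zxx rzucg rvv yjbzo zmg lit mdpvi
Final line count: 16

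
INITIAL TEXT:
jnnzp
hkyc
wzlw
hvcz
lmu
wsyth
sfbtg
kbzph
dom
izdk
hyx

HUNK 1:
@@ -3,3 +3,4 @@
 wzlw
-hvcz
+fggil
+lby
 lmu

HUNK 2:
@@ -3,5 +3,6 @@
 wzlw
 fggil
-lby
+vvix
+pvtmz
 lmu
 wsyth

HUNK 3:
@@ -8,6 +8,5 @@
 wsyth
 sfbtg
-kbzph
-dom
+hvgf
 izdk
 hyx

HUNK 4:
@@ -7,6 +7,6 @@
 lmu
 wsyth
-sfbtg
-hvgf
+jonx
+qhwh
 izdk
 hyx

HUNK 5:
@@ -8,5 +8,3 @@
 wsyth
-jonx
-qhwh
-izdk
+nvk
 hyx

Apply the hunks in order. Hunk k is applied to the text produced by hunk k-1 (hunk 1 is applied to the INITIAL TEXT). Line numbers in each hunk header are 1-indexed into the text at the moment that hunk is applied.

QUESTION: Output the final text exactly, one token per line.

Answer: jnnzp
hkyc
wzlw
fggil
vvix
pvtmz
lmu
wsyth
nvk
hyx

Derivation:
Hunk 1: at line 3 remove [hvcz] add [fggil,lby] -> 12 lines: jnnzp hkyc wzlw fggil lby lmu wsyth sfbtg kbzph dom izdk hyx
Hunk 2: at line 3 remove [lby] add [vvix,pvtmz] -> 13 lines: jnnzp hkyc wzlw fggil vvix pvtmz lmu wsyth sfbtg kbzph dom izdk hyx
Hunk 3: at line 8 remove [kbzph,dom] add [hvgf] -> 12 lines: jnnzp hkyc wzlw fggil vvix pvtmz lmu wsyth sfbtg hvgf izdk hyx
Hunk 4: at line 7 remove [sfbtg,hvgf] add [jonx,qhwh] -> 12 lines: jnnzp hkyc wzlw fggil vvix pvtmz lmu wsyth jonx qhwh izdk hyx
Hunk 5: at line 8 remove [jonx,qhwh,izdk] add [nvk] -> 10 lines: jnnzp hkyc wzlw fggil vvix pvtmz lmu wsyth nvk hyx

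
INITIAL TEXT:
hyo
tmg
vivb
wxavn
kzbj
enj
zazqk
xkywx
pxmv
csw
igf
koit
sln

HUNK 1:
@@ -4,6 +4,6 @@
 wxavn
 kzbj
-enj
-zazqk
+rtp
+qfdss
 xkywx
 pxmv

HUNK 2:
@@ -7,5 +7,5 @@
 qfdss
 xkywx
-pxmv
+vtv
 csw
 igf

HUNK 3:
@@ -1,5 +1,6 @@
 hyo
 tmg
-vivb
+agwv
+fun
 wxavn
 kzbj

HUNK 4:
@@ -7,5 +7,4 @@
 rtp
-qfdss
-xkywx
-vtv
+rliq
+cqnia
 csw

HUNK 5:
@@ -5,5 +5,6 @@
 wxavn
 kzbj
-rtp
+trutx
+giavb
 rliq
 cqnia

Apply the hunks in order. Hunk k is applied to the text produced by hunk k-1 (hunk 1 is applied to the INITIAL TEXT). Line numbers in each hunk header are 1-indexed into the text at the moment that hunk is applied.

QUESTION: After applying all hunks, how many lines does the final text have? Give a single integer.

Hunk 1: at line 4 remove [enj,zazqk] add [rtp,qfdss] -> 13 lines: hyo tmg vivb wxavn kzbj rtp qfdss xkywx pxmv csw igf koit sln
Hunk 2: at line 7 remove [pxmv] add [vtv] -> 13 lines: hyo tmg vivb wxavn kzbj rtp qfdss xkywx vtv csw igf koit sln
Hunk 3: at line 1 remove [vivb] add [agwv,fun] -> 14 lines: hyo tmg agwv fun wxavn kzbj rtp qfdss xkywx vtv csw igf koit sln
Hunk 4: at line 7 remove [qfdss,xkywx,vtv] add [rliq,cqnia] -> 13 lines: hyo tmg agwv fun wxavn kzbj rtp rliq cqnia csw igf koit sln
Hunk 5: at line 5 remove [rtp] add [trutx,giavb] -> 14 lines: hyo tmg agwv fun wxavn kzbj trutx giavb rliq cqnia csw igf koit sln
Final line count: 14

Answer: 14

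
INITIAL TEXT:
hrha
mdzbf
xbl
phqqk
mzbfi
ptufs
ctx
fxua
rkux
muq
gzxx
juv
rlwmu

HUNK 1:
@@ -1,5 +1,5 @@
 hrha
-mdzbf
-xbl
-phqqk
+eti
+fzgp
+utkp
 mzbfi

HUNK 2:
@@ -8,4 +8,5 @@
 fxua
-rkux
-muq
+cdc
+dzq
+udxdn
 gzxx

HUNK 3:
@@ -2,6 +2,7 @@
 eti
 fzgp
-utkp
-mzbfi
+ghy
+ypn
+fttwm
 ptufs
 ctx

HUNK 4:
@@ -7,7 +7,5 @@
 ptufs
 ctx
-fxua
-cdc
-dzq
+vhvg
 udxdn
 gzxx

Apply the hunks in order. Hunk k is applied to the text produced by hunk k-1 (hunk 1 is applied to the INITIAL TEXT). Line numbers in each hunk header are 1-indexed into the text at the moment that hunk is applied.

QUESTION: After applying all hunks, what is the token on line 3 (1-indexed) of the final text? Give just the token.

Hunk 1: at line 1 remove [mdzbf,xbl,phqqk] add [eti,fzgp,utkp] -> 13 lines: hrha eti fzgp utkp mzbfi ptufs ctx fxua rkux muq gzxx juv rlwmu
Hunk 2: at line 8 remove [rkux,muq] add [cdc,dzq,udxdn] -> 14 lines: hrha eti fzgp utkp mzbfi ptufs ctx fxua cdc dzq udxdn gzxx juv rlwmu
Hunk 3: at line 2 remove [utkp,mzbfi] add [ghy,ypn,fttwm] -> 15 lines: hrha eti fzgp ghy ypn fttwm ptufs ctx fxua cdc dzq udxdn gzxx juv rlwmu
Hunk 4: at line 7 remove [fxua,cdc,dzq] add [vhvg] -> 13 lines: hrha eti fzgp ghy ypn fttwm ptufs ctx vhvg udxdn gzxx juv rlwmu
Final line 3: fzgp

Answer: fzgp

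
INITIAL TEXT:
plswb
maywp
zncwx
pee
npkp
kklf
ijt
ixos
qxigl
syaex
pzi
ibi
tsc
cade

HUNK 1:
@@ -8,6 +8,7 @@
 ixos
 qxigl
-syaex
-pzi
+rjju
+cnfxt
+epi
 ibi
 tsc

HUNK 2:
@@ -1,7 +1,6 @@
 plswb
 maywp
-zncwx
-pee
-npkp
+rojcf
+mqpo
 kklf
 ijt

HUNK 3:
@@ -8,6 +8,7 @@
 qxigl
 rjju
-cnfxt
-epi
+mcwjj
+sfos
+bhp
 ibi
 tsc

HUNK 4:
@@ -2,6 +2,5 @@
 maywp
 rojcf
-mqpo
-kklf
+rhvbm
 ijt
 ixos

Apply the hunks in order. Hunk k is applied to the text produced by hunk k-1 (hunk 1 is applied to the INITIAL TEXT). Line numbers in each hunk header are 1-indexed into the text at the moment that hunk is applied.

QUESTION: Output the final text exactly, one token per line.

Answer: plswb
maywp
rojcf
rhvbm
ijt
ixos
qxigl
rjju
mcwjj
sfos
bhp
ibi
tsc
cade

Derivation:
Hunk 1: at line 8 remove [syaex,pzi] add [rjju,cnfxt,epi] -> 15 lines: plswb maywp zncwx pee npkp kklf ijt ixos qxigl rjju cnfxt epi ibi tsc cade
Hunk 2: at line 1 remove [zncwx,pee,npkp] add [rojcf,mqpo] -> 14 lines: plswb maywp rojcf mqpo kklf ijt ixos qxigl rjju cnfxt epi ibi tsc cade
Hunk 3: at line 8 remove [cnfxt,epi] add [mcwjj,sfos,bhp] -> 15 lines: plswb maywp rojcf mqpo kklf ijt ixos qxigl rjju mcwjj sfos bhp ibi tsc cade
Hunk 4: at line 2 remove [mqpo,kklf] add [rhvbm] -> 14 lines: plswb maywp rojcf rhvbm ijt ixos qxigl rjju mcwjj sfos bhp ibi tsc cade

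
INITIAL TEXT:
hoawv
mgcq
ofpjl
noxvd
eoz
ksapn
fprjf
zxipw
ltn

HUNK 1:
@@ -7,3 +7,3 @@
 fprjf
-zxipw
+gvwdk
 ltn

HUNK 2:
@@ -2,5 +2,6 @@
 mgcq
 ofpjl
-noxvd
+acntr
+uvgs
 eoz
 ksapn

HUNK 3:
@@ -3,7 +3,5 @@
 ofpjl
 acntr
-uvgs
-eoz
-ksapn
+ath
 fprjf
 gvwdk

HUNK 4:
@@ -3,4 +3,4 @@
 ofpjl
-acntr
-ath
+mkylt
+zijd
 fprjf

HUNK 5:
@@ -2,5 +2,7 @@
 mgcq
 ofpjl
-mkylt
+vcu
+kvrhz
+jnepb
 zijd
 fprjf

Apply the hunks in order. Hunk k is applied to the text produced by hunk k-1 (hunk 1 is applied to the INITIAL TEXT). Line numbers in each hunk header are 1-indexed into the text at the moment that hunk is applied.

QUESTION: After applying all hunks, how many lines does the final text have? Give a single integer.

Answer: 10

Derivation:
Hunk 1: at line 7 remove [zxipw] add [gvwdk] -> 9 lines: hoawv mgcq ofpjl noxvd eoz ksapn fprjf gvwdk ltn
Hunk 2: at line 2 remove [noxvd] add [acntr,uvgs] -> 10 lines: hoawv mgcq ofpjl acntr uvgs eoz ksapn fprjf gvwdk ltn
Hunk 3: at line 3 remove [uvgs,eoz,ksapn] add [ath] -> 8 lines: hoawv mgcq ofpjl acntr ath fprjf gvwdk ltn
Hunk 4: at line 3 remove [acntr,ath] add [mkylt,zijd] -> 8 lines: hoawv mgcq ofpjl mkylt zijd fprjf gvwdk ltn
Hunk 5: at line 2 remove [mkylt] add [vcu,kvrhz,jnepb] -> 10 lines: hoawv mgcq ofpjl vcu kvrhz jnepb zijd fprjf gvwdk ltn
Final line count: 10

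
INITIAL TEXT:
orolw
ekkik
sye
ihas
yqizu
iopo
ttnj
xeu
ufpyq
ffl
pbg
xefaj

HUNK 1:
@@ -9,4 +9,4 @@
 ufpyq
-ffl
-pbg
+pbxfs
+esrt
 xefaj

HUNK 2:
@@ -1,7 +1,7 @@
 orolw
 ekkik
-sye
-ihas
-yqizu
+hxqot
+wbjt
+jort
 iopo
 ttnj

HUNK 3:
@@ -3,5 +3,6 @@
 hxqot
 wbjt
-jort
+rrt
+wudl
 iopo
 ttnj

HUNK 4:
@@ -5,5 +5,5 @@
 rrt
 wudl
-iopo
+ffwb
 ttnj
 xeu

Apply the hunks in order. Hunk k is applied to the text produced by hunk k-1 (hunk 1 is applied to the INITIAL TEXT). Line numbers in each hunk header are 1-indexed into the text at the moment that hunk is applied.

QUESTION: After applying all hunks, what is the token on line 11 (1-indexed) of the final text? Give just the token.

Hunk 1: at line 9 remove [ffl,pbg] add [pbxfs,esrt] -> 12 lines: orolw ekkik sye ihas yqizu iopo ttnj xeu ufpyq pbxfs esrt xefaj
Hunk 2: at line 1 remove [sye,ihas,yqizu] add [hxqot,wbjt,jort] -> 12 lines: orolw ekkik hxqot wbjt jort iopo ttnj xeu ufpyq pbxfs esrt xefaj
Hunk 3: at line 3 remove [jort] add [rrt,wudl] -> 13 lines: orolw ekkik hxqot wbjt rrt wudl iopo ttnj xeu ufpyq pbxfs esrt xefaj
Hunk 4: at line 5 remove [iopo] add [ffwb] -> 13 lines: orolw ekkik hxqot wbjt rrt wudl ffwb ttnj xeu ufpyq pbxfs esrt xefaj
Final line 11: pbxfs

Answer: pbxfs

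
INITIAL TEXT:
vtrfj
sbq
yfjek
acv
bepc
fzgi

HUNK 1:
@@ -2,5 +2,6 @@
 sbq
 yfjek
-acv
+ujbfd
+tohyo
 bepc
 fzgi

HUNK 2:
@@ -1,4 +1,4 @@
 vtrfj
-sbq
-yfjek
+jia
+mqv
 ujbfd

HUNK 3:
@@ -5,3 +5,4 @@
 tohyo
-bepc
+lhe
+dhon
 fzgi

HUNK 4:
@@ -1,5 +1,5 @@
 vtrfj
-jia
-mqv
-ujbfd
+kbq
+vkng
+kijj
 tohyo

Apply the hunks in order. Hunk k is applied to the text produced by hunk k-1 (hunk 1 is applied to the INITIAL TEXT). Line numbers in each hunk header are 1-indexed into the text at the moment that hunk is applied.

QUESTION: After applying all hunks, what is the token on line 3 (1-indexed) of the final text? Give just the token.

Answer: vkng

Derivation:
Hunk 1: at line 2 remove [acv] add [ujbfd,tohyo] -> 7 lines: vtrfj sbq yfjek ujbfd tohyo bepc fzgi
Hunk 2: at line 1 remove [sbq,yfjek] add [jia,mqv] -> 7 lines: vtrfj jia mqv ujbfd tohyo bepc fzgi
Hunk 3: at line 5 remove [bepc] add [lhe,dhon] -> 8 lines: vtrfj jia mqv ujbfd tohyo lhe dhon fzgi
Hunk 4: at line 1 remove [jia,mqv,ujbfd] add [kbq,vkng,kijj] -> 8 lines: vtrfj kbq vkng kijj tohyo lhe dhon fzgi
Final line 3: vkng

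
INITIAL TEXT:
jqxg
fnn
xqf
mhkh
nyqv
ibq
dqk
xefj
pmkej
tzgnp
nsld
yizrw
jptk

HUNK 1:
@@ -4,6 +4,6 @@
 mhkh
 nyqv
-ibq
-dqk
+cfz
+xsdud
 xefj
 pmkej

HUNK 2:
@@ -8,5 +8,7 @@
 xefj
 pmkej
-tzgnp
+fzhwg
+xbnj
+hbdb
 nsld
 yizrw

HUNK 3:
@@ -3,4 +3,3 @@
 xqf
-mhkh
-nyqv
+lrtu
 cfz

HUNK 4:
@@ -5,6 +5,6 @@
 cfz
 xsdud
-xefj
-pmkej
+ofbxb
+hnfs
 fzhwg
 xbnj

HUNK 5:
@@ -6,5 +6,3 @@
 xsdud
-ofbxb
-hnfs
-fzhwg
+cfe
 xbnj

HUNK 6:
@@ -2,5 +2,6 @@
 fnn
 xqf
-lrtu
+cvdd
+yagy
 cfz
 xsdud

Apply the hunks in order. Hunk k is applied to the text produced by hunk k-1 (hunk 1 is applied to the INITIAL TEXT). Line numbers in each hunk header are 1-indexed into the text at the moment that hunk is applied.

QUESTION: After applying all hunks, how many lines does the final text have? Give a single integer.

Answer: 13

Derivation:
Hunk 1: at line 4 remove [ibq,dqk] add [cfz,xsdud] -> 13 lines: jqxg fnn xqf mhkh nyqv cfz xsdud xefj pmkej tzgnp nsld yizrw jptk
Hunk 2: at line 8 remove [tzgnp] add [fzhwg,xbnj,hbdb] -> 15 lines: jqxg fnn xqf mhkh nyqv cfz xsdud xefj pmkej fzhwg xbnj hbdb nsld yizrw jptk
Hunk 3: at line 3 remove [mhkh,nyqv] add [lrtu] -> 14 lines: jqxg fnn xqf lrtu cfz xsdud xefj pmkej fzhwg xbnj hbdb nsld yizrw jptk
Hunk 4: at line 5 remove [xefj,pmkej] add [ofbxb,hnfs] -> 14 lines: jqxg fnn xqf lrtu cfz xsdud ofbxb hnfs fzhwg xbnj hbdb nsld yizrw jptk
Hunk 5: at line 6 remove [ofbxb,hnfs,fzhwg] add [cfe] -> 12 lines: jqxg fnn xqf lrtu cfz xsdud cfe xbnj hbdb nsld yizrw jptk
Hunk 6: at line 2 remove [lrtu] add [cvdd,yagy] -> 13 lines: jqxg fnn xqf cvdd yagy cfz xsdud cfe xbnj hbdb nsld yizrw jptk
Final line count: 13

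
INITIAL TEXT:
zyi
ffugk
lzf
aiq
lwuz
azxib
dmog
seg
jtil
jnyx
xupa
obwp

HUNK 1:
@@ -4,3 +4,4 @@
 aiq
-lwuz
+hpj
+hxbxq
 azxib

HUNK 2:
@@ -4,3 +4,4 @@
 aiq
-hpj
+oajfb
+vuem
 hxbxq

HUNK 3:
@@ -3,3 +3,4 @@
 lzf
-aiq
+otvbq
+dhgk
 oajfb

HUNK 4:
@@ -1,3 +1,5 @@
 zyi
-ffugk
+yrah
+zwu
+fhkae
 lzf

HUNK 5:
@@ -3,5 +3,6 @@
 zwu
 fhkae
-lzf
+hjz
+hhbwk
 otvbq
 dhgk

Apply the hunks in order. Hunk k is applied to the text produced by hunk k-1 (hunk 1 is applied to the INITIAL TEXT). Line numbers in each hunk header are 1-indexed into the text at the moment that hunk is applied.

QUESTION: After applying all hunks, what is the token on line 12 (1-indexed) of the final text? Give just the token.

Answer: azxib

Derivation:
Hunk 1: at line 4 remove [lwuz] add [hpj,hxbxq] -> 13 lines: zyi ffugk lzf aiq hpj hxbxq azxib dmog seg jtil jnyx xupa obwp
Hunk 2: at line 4 remove [hpj] add [oajfb,vuem] -> 14 lines: zyi ffugk lzf aiq oajfb vuem hxbxq azxib dmog seg jtil jnyx xupa obwp
Hunk 3: at line 3 remove [aiq] add [otvbq,dhgk] -> 15 lines: zyi ffugk lzf otvbq dhgk oajfb vuem hxbxq azxib dmog seg jtil jnyx xupa obwp
Hunk 4: at line 1 remove [ffugk] add [yrah,zwu,fhkae] -> 17 lines: zyi yrah zwu fhkae lzf otvbq dhgk oajfb vuem hxbxq azxib dmog seg jtil jnyx xupa obwp
Hunk 5: at line 3 remove [lzf] add [hjz,hhbwk] -> 18 lines: zyi yrah zwu fhkae hjz hhbwk otvbq dhgk oajfb vuem hxbxq azxib dmog seg jtil jnyx xupa obwp
Final line 12: azxib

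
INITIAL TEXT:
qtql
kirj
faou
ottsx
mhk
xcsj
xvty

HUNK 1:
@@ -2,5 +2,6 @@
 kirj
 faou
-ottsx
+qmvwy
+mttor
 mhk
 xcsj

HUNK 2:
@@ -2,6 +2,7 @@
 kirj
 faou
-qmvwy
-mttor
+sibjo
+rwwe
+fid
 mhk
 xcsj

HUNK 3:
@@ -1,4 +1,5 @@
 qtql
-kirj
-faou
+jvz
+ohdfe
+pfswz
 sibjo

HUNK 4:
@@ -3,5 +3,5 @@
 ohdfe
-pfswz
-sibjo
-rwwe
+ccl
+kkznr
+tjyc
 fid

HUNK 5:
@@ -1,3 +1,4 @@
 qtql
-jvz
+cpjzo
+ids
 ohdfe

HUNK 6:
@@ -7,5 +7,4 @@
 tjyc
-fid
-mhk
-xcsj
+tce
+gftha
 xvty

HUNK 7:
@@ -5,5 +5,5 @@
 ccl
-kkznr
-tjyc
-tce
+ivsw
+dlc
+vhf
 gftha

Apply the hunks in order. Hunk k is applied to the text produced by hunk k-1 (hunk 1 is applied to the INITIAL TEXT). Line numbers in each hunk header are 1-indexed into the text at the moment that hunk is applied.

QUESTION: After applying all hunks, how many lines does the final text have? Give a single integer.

Answer: 10

Derivation:
Hunk 1: at line 2 remove [ottsx] add [qmvwy,mttor] -> 8 lines: qtql kirj faou qmvwy mttor mhk xcsj xvty
Hunk 2: at line 2 remove [qmvwy,mttor] add [sibjo,rwwe,fid] -> 9 lines: qtql kirj faou sibjo rwwe fid mhk xcsj xvty
Hunk 3: at line 1 remove [kirj,faou] add [jvz,ohdfe,pfswz] -> 10 lines: qtql jvz ohdfe pfswz sibjo rwwe fid mhk xcsj xvty
Hunk 4: at line 3 remove [pfswz,sibjo,rwwe] add [ccl,kkznr,tjyc] -> 10 lines: qtql jvz ohdfe ccl kkznr tjyc fid mhk xcsj xvty
Hunk 5: at line 1 remove [jvz] add [cpjzo,ids] -> 11 lines: qtql cpjzo ids ohdfe ccl kkznr tjyc fid mhk xcsj xvty
Hunk 6: at line 7 remove [fid,mhk,xcsj] add [tce,gftha] -> 10 lines: qtql cpjzo ids ohdfe ccl kkznr tjyc tce gftha xvty
Hunk 7: at line 5 remove [kkznr,tjyc,tce] add [ivsw,dlc,vhf] -> 10 lines: qtql cpjzo ids ohdfe ccl ivsw dlc vhf gftha xvty
Final line count: 10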